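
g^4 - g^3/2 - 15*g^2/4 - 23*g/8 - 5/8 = (g - 5/2)*(g + 1/2)^2*(g + 1)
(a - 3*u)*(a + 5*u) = a^2 + 2*a*u - 15*u^2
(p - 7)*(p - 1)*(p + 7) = p^3 - p^2 - 49*p + 49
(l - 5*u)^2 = l^2 - 10*l*u + 25*u^2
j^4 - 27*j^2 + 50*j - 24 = (j - 4)*(j - 1)^2*(j + 6)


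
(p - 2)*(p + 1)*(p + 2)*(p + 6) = p^4 + 7*p^3 + 2*p^2 - 28*p - 24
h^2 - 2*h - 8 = (h - 4)*(h + 2)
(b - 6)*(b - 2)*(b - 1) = b^3 - 9*b^2 + 20*b - 12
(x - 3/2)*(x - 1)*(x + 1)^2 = x^4 - x^3/2 - 5*x^2/2 + x/2 + 3/2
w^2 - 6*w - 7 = (w - 7)*(w + 1)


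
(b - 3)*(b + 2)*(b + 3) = b^3 + 2*b^2 - 9*b - 18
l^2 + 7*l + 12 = (l + 3)*(l + 4)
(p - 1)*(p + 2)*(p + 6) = p^3 + 7*p^2 + 4*p - 12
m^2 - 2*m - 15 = (m - 5)*(m + 3)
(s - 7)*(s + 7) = s^2 - 49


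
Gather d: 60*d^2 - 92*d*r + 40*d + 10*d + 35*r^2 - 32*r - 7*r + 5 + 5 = 60*d^2 + d*(50 - 92*r) + 35*r^2 - 39*r + 10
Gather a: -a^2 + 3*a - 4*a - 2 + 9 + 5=-a^2 - a + 12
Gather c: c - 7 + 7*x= c + 7*x - 7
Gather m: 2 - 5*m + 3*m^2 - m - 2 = 3*m^2 - 6*m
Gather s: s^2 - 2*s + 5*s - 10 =s^2 + 3*s - 10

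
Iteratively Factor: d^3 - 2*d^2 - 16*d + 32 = (d - 2)*(d^2 - 16) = (d - 2)*(d + 4)*(d - 4)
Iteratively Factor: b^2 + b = (b)*(b + 1)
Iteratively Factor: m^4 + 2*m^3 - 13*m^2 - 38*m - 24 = (m + 3)*(m^3 - m^2 - 10*m - 8) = (m - 4)*(m + 3)*(m^2 + 3*m + 2) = (m - 4)*(m + 1)*(m + 3)*(m + 2)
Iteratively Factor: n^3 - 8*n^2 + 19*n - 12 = (n - 4)*(n^2 - 4*n + 3) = (n - 4)*(n - 3)*(n - 1)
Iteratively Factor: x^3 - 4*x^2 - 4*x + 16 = (x - 2)*(x^2 - 2*x - 8) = (x - 4)*(x - 2)*(x + 2)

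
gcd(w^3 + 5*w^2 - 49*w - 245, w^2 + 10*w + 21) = w + 7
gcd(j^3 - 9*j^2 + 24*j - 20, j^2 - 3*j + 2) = j - 2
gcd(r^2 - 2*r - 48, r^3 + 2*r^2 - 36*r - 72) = r + 6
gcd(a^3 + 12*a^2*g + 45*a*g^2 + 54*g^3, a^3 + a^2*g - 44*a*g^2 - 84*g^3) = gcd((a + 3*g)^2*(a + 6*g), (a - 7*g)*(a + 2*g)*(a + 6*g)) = a + 6*g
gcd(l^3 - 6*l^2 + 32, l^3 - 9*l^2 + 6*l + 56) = l^2 - 2*l - 8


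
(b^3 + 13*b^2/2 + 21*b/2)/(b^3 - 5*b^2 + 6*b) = (2*b^2 + 13*b + 21)/(2*(b^2 - 5*b + 6))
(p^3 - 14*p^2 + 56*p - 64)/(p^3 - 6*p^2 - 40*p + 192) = (p - 2)/(p + 6)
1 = 1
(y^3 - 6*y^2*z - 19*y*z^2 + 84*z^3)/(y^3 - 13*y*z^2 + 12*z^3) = (y - 7*z)/(y - z)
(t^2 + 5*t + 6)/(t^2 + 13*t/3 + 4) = 3*(t + 2)/(3*t + 4)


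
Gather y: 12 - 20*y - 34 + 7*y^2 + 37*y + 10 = 7*y^2 + 17*y - 12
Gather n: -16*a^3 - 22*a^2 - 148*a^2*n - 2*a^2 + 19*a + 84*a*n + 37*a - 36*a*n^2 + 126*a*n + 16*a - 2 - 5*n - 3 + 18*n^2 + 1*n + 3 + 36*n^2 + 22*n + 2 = -16*a^3 - 24*a^2 + 72*a + n^2*(54 - 36*a) + n*(-148*a^2 + 210*a + 18)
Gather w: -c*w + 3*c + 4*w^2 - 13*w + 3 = 3*c + 4*w^2 + w*(-c - 13) + 3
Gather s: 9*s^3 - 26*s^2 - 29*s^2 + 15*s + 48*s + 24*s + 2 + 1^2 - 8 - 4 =9*s^3 - 55*s^2 + 87*s - 9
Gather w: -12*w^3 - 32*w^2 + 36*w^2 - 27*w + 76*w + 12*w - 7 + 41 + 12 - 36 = -12*w^3 + 4*w^2 + 61*w + 10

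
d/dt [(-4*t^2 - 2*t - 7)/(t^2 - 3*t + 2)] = (14*t^2 - 2*t - 25)/(t^4 - 6*t^3 + 13*t^2 - 12*t + 4)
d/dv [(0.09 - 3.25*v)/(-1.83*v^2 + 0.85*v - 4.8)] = (-5.9475*v^2 + 0.3294*v + 15.5235)/(3.3489*v^4 - 3.111*v^3 + 18.2905*v^2 - 8.16*v + 23.04)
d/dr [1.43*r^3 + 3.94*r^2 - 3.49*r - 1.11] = 4.29*r^2 + 7.88*r - 3.49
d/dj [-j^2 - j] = -2*j - 1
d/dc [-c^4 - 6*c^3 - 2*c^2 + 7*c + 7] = -4*c^3 - 18*c^2 - 4*c + 7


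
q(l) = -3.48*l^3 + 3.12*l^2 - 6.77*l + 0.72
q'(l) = -10.44*l^2 + 6.24*l - 6.77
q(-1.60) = 33.79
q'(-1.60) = -43.48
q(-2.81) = 121.59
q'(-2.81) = -106.74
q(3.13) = -96.62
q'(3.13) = -89.52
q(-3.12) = 157.91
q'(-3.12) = -127.87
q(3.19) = -102.09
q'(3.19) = -93.10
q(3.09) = -93.08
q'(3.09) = -87.17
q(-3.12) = 157.91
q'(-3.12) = -127.87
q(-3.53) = 216.57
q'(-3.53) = -158.89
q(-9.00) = 2851.29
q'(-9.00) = -908.57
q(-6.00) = 905.34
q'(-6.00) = -420.05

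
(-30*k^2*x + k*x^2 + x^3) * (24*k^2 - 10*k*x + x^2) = -720*k^4*x + 324*k^3*x^2 - 16*k^2*x^3 - 9*k*x^4 + x^5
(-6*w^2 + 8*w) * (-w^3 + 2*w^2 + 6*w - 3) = 6*w^5 - 20*w^4 - 20*w^3 + 66*w^2 - 24*w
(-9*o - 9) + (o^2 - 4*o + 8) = o^2 - 13*o - 1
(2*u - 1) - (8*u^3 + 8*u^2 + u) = -8*u^3 - 8*u^2 + u - 1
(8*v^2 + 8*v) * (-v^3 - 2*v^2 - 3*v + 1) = -8*v^5 - 24*v^4 - 40*v^3 - 16*v^2 + 8*v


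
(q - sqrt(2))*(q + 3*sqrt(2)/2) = q^2 + sqrt(2)*q/2 - 3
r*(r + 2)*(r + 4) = r^3 + 6*r^2 + 8*r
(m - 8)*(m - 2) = m^2 - 10*m + 16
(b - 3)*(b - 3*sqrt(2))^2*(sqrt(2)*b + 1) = sqrt(2)*b^4 - 11*b^3 - 3*sqrt(2)*b^3 + 12*sqrt(2)*b^2 + 33*b^2 - 36*sqrt(2)*b + 18*b - 54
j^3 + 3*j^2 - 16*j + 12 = (j - 2)*(j - 1)*(j + 6)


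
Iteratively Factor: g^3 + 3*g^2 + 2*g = (g + 1)*(g^2 + 2*g) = (g + 1)*(g + 2)*(g)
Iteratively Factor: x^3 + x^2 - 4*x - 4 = (x + 1)*(x^2 - 4) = (x + 1)*(x + 2)*(x - 2)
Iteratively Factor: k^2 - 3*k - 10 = (k - 5)*(k + 2)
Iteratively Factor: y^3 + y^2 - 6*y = (y + 3)*(y^2 - 2*y) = (y - 2)*(y + 3)*(y)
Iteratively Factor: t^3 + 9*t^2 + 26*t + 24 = (t + 2)*(t^2 + 7*t + 12) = (t + 2)*(t + 3)*(t + 4)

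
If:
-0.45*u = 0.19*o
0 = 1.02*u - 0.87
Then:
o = -2.02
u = 0.85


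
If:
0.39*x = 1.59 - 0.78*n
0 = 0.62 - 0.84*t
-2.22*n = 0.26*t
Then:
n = -0.09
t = 0.74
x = 4.25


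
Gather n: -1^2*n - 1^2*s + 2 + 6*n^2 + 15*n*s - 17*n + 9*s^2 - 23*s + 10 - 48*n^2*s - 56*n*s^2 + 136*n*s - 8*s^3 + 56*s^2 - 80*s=n^2*(6 - 48*s) + n*(-56*s^2 + 151*s - 18) - 8*s^3 + 65*s^2 - 104*s + 12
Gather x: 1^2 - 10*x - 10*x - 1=-20*x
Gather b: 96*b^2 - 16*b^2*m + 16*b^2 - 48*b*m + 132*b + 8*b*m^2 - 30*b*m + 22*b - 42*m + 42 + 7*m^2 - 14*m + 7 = b^2*(112 - 16*m) + b*(8*m^2 - 78*m + 154) + 7*m^2 - 56*m + 49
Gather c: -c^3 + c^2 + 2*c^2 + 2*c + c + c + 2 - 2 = -c^3 + 3*c^2 + 4*c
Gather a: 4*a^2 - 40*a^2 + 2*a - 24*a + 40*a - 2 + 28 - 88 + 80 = -36*a^2 + 18*a + 18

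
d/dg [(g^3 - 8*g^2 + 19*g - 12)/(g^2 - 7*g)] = (g^4 - 14*g^3 + 37*g^2 + 24*g - 84)/(g^2*(g^2 - 14*g + 49))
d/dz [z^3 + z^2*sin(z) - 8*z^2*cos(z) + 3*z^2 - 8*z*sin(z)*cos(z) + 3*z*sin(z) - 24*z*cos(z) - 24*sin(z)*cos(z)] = 8*z^2*sin(z) + z^2*cos(z) + 3*z^2 + 26*z*sin(z) - 13*z*cos(z) - 8*z*cos(2*z) + 6*z + 3*sin(z) - 4*sin(2*z) - 24*cos(z) - 24*cos(2*z)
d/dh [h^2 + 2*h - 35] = 2*h + 2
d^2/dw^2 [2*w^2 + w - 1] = 4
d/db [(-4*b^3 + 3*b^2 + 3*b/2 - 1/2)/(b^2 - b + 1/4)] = 2*(-16*b^3 + 24*b^2 - 18*b + 1)/(8*b^3 - 12*b^2 + 6*b - 1)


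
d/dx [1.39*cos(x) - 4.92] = -1.39*sin(x)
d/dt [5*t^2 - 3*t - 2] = 10*t - 3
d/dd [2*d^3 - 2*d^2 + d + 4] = 6*d^2 - 4*d + 1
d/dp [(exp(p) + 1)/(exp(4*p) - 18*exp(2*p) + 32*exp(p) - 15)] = (-4*(exp(p) + 1)*(exp(3*p) - 9*exp(p) + 8) + exp(4*p) - 18*exp(2*p) + 32*exp(p) - 15)*exp(p)/(exp(4*p) - 18*exp(2*p) + 32*exp(p) - 15)^2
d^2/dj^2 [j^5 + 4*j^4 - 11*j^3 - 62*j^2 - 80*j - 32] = 20*j^3 + 48*j^2 - 66*j - 124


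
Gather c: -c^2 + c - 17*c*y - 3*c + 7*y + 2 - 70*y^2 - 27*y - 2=-c^2 + c*(-17*y - 2) - 70*y^2 - 20*y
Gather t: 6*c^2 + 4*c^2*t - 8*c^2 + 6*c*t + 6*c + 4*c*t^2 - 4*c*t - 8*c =-2*c^2 + 4*c*t^2 - 2*c + t*(4*c^2 + 2*c)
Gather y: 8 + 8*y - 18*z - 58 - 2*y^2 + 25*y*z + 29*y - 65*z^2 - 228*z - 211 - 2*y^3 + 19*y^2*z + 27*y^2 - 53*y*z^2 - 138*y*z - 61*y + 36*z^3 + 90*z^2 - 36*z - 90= -2*y^3 + y^2*(19*z + 25) + y*(-53*z^2 - 113*z - 24) + 36*z^3 + 25*z^2 - 282*z - 351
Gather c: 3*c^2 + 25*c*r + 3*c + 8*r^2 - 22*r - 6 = 3*c^2 + c*(25*r + 3) + 8*r^2 - 22*r - 6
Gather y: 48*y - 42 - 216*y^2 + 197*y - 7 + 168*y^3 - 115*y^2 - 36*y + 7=168*y^3 - 331*y^2 + 209*y - 42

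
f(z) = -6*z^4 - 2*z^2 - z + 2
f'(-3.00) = 659.00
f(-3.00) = -499.00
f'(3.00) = -661.00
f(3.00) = -505.00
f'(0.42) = -4.46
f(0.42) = 1.04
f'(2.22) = -272.47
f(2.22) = -155.81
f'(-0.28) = 0.65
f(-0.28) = 2.09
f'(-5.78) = 4656.53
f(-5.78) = -6755.76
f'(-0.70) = 10.03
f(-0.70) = 0.28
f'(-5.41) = 3820.81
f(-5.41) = -5190.86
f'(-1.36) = 64.81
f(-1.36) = -20.87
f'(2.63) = -448.11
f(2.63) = -301.52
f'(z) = -24*z^3 - 4*z - 1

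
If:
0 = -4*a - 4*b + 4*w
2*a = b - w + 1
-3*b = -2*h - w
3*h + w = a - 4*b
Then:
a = 1/3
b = 1/16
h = -5/48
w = 19/48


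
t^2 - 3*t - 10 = (t - 5)*(t + 2)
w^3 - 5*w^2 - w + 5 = (w - 5)*(w - 1)*(w + 1)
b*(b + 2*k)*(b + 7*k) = b^3 + 9*b^2*k + 14*b*k^2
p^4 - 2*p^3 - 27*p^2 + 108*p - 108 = (p - 3)^2*(p - 2)*(p + 6)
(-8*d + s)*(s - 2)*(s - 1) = -8*d*s^2 + 24*d*s - 16*d + s^3 - 3*s^2 + 2*s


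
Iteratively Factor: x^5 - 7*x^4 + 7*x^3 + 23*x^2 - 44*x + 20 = (x + 2)*(x^4 - 9*x^3 + 25*x^2 - 27*x + 10) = (x - 2)*(x + 2)*(x^3 - 7*x^2 + 11*x - 5) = (x - 2)*(x - 1)*(x + 2)*(x^2 - 6*x + 5) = (x - 5)*(x - 2)*(x - 1)*(x + 2)*(x - 1)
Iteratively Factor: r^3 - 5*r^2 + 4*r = (r - 4)*(r^2 - r) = r*(r - 4)*(r - 1)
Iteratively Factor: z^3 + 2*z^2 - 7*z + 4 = (z - 1)*(z^2 + 3*z - 4) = (z - 1)*(z + 4)*(z - 1)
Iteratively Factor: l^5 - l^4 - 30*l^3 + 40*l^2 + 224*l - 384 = (l - 3)*(l^4 + 2*l^3 - 24*l^2 - 32*l + 128) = (l - 3)*(l - 2)*(l^3 + 4*l^2 - 16*l - 64) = (l - 4)*(l - 3)*(l - 2)*(l^2 + 8*l + 16) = (l - 4)*(l - 3)*(l - 2)*(l + 4)*(l + 4)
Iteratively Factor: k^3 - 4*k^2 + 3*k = (k)*(k^2 - 4*k + 3) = k*(k - 3)*(k - 1)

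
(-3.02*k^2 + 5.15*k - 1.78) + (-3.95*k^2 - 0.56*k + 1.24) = -6.97*k^2 + 4.59*k - 0.54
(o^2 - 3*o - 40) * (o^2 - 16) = o^4 - 3*o^3 - 56*o^2 + 48*o + 640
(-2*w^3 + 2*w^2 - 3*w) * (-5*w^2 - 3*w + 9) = 10*w^5 - 4*w^4 - 9*w^3 + 27*w^2 - 27*w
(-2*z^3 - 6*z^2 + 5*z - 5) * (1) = -2*z^3 - 6*z^2 + 5*z - 5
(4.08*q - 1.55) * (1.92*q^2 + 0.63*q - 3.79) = 7.8336*q^3 - 0.4056*q^2 - 16.4397*q + 5.8745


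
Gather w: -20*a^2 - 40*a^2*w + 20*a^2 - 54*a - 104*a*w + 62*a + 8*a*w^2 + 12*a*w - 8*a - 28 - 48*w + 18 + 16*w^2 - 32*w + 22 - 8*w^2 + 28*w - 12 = w^2*(8*a + 8) + w*(-40*a^2 - 92*a - 52)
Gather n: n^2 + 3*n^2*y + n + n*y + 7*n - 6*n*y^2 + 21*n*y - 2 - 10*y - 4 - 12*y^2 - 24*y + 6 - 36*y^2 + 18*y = n^2*(3*y + 1) + n*(-6*y^2 + 22*y + 8) - 48*y^2 - 16*y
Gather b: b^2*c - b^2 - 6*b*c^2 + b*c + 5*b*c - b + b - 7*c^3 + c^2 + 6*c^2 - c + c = b^2*(c - 1) + b*(-6*c^2 + 6*c) - 7*c^3 + 7*c^2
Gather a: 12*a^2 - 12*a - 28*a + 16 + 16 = 12*a^2 - 40*a + 32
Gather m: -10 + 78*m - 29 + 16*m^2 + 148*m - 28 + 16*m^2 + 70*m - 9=32*m^2 + 296*m - 76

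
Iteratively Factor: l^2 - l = (l)*(l - 1)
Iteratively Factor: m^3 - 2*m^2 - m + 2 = (m + 1)*(m^2 - 3*m + 2) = (m - 2)*(m + 1)*(m - 1)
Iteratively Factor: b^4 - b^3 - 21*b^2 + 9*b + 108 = (b + 3)*(b^3 - 4*b^2 - 9*b + 36) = (b + 3)^2*(b^2 - 7*b + 12) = (b - 3)*(b + 3)^2*(b - 4)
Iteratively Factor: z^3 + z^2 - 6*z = (z + 3)*(z^2 - 2*z) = (z - 2)*(z + 3)*(z)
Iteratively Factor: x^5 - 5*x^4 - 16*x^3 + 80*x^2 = (x - 5)*(x^4 - 16*x^2) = (x - 5)*(x + 4)*(x^3 - 4*x^2) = x*(x - 5)*(x + 4)*(x^2 - 4*x) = x*(x - 5)*(x - 4)*(x + 4)*(x)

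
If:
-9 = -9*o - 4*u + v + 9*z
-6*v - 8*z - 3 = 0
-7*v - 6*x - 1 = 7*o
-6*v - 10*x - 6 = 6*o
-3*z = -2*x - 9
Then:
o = 147/34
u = -109/34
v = -121/34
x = -18/17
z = 39/17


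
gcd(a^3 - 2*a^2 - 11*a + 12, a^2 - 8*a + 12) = 1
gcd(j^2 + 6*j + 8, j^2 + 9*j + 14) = j + 2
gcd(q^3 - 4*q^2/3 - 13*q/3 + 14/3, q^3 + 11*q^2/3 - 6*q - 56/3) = q^2 - q/3 - 14/3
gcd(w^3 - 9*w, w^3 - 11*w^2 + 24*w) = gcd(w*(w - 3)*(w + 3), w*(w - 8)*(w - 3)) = w^2 - 3*w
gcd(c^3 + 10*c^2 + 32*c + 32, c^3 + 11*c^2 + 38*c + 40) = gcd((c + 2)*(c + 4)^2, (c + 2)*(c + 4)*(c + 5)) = c^2 + 6*c + 8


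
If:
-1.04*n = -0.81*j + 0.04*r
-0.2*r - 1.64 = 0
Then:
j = 1.28395061728395*n - 0.404938271604938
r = -8.20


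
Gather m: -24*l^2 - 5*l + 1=-24*l^2 - 5*l + 1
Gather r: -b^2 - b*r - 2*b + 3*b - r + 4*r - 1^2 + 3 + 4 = -b^2 + b + r*(3 - b) + 6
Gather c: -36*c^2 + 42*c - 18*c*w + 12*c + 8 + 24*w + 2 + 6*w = -36*c^2 + c*(54 - 18*w) + 30*w + 10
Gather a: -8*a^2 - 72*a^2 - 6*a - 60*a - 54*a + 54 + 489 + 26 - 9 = -80*a^2 - 120*a + 560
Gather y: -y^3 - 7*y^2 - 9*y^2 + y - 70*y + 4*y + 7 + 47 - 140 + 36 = -y^3 - 16*y^2 - 65*y - 50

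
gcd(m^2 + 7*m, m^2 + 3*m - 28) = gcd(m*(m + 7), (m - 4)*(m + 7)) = m + 7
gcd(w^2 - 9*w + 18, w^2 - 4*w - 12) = w - 6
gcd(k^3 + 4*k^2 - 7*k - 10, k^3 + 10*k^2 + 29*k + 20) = k^2 + 6*k + 5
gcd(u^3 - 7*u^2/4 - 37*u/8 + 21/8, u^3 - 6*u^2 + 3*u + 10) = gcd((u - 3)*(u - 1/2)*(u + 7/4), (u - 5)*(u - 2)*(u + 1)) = 1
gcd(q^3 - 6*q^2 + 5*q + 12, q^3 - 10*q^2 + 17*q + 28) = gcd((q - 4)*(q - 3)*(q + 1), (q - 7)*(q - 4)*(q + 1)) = q^2 - 3*q - 4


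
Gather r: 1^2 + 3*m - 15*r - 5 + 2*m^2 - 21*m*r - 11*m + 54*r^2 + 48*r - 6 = 2*m^2 - 8*m + 54*r^2 + r*(33 - 21*m) - 10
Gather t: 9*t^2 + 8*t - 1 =9*t^2 + 8*t - 1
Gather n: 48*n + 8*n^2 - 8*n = 8*n^2 + 40*n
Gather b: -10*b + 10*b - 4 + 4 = 0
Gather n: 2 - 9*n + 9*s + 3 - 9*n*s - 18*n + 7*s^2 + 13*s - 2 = n*(-9*s - 27) + 7*s^2 + 22*s + 3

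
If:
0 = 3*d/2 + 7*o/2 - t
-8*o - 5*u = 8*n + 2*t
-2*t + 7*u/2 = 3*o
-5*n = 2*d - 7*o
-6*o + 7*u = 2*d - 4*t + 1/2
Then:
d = 109/1564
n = -59/1564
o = -11/1564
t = 125/1564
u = 31/782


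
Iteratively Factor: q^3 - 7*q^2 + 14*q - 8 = (q - 4)*(q^2 - 3*q + 2) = (q - 4)*(q - 2)*(q - 1)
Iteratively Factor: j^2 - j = (j)*(j - 1)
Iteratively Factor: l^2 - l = (l)*(l - 1)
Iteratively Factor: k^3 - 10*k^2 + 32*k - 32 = (k - 2)*(k^2 - 8*k + 16) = (k - 4)*(k - 2)*(k - 4)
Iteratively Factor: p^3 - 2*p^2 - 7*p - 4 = (p + 1)*(p^2 - 3*p - 4) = (p - 4)*(p + 1)*(p + 1)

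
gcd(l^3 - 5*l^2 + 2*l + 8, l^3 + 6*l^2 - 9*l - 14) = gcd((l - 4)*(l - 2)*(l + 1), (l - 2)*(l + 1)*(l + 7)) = l^2 - l - 2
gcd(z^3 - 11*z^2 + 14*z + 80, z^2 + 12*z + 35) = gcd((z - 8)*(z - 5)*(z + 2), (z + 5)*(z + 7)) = 1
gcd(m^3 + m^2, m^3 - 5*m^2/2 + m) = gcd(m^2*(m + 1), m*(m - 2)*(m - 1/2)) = m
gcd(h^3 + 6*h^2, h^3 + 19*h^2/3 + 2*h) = h^2 + 6*h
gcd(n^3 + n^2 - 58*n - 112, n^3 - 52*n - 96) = n^2 - 6*n - 16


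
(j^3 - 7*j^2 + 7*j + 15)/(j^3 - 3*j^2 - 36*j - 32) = (j^2 - 8*j + 15)/(j^2 - 4*j - 32)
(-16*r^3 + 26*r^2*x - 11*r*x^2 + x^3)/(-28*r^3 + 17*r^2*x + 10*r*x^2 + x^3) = (16*r^2 - 10*r*x + x^2)/(28*r^2 + 11*r*x + x^2)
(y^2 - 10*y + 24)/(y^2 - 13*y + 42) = (y - 4)/(y - 7)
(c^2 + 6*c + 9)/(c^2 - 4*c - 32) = (c^2 + 6*c + 9)/(c^2 - 4*c - 32)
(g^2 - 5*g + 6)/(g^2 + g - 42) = (g^2 - 5*g + 6)/(g^2 + g - 42)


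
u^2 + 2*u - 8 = (u - 2)*(u + 4)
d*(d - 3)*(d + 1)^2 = d^4 - d^3 - 5*d^2 - 3*d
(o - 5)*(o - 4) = o^2 - 9*o + 20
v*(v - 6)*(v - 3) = v^3 - 9*v^2 + 18*v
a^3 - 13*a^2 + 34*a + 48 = (a - 8)*(a - 6)*(a + 1)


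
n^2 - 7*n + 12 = (n - 4)*(n - 3)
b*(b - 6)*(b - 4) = b^3 - 10*b^2 + 24*b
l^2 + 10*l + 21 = (l + 3)*(l + 7)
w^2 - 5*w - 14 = (w - 7)*(w + 2)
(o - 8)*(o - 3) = o^2 - 11*o + 24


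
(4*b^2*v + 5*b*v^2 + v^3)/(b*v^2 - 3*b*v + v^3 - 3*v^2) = (4*b + v)/(v - 3)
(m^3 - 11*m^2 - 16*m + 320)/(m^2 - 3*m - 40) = m - 8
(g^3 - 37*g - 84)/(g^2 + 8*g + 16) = (g^2 - 4*g - 21)/(g + 4)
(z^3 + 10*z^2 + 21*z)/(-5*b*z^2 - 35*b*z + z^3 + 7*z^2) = (z + 3)/(-5*b + z)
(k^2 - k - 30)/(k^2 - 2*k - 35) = (k - 6)/(k - 7)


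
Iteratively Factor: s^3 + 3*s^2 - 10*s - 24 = (s - 3)*(s^2 + 6*s + 8) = (s - 3)*(s + 2)*(s + 4)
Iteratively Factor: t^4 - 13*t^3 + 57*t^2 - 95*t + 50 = (t - 5)*(t^3 - 8*t^2 + 17*t - 10) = (t - 5)^2*(t^2 - 3*t + 2) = (t - 5)^2*(t - 1)*(t - 2)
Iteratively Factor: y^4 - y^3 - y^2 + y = (y)*(y^3 - y^2 - y + 1) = y*(y - 1)*(y^2 - 1) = y*(y - 1)*(y + 1)*(y - 1)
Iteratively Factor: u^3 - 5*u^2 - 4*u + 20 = (u - 5)*(u^2 - 4) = (u - 5)*(u - 2)*(u + 2)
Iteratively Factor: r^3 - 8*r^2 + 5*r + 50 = (r + 2)*(r^2 - 10*r + 25) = (r - 5)*(r + 2)*(r - 5)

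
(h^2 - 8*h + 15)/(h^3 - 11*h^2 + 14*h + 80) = (h - 3)/(h^2 - 6*h - 16)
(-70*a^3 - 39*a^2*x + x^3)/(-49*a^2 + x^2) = (10*a^2 + 7*a*x + x^2)/(7*a + x)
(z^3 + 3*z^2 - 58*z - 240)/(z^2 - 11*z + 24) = (z^2 + 11*z + 30)/(z - 3)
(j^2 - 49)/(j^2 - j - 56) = (j - 7)/(j - 8)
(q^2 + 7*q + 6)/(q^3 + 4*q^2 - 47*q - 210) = (q + 1)/(q^2 - 2*q - 35)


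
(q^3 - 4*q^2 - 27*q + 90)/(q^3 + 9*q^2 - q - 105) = (q - 6)/(q + 7)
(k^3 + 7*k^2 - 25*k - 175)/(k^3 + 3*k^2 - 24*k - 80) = (k^2 + 12*k + 35)/(k^2 + 8*k + 16)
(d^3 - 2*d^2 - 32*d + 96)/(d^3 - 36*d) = (d^2 - 8*d + 16)/(d*(d - 6))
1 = 1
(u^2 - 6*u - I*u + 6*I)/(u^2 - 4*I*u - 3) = (u - 6)/(u - 3*I)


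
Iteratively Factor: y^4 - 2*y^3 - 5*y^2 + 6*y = (y - 1)*(y^3 - y^2 - 6*y) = (y - 1)*(y + 2)*(y^2 - 3*y) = y*(y - 1)*(y + 2)*(y - 3)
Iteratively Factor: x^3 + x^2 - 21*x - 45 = (x - 5)*(x^2 + 6*x + 9) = (x - 5)*(x + 3)*(x + 3)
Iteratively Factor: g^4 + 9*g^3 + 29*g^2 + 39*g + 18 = (g + 2)*(g^3 + 7*g^2 + 15*g + 9) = (g + 1)*(g + 2)*(g^2 + 6*g + 9) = (g + 1)*(g + 2)*(g + 3)*(g + 3)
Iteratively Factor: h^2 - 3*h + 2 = (h - 1)*(h - 2)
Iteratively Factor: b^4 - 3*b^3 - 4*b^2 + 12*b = (b)*(b^3 - 3*b^2 - 4*b + 12) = b*(b - 3)*(b^2 - 4) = b*(b - 3)*(b + 2)*(b - 2)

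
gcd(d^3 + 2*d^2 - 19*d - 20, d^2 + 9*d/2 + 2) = 1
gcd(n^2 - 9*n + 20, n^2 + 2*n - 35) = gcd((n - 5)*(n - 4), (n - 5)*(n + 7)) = n - 5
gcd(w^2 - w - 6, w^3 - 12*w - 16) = w + 2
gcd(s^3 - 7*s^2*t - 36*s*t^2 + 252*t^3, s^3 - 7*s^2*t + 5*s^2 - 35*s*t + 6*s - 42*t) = s - 7*t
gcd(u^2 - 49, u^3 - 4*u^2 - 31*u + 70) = u - 7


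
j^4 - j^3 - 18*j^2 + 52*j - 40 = (j - 2)^3*(j + 5)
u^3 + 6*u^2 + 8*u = u*(u + 2)*(u + 4)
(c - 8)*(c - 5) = c^2 - 13*c + 40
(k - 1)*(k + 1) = k^2 - 1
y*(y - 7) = y^2 - 7*y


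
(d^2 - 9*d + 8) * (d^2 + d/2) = d^4 - 17*d^3/2 + 7*d^2/2 + 4*d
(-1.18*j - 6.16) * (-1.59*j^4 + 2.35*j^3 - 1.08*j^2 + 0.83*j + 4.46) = 1.8762*j^5 + 7.0214*j^4 - 13.2016*j^3 + 5.6734*j^2 - 10.3756*j - 27.4736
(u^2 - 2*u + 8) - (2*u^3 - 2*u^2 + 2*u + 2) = -2*u^3 + 3*u^2 - 4*u + 6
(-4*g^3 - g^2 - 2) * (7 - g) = 4*g^4 - 27*g^3 - 7*g^2 + 2*g - 14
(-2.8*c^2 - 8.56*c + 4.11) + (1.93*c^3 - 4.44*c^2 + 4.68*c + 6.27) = 1.93*c^3 - 7.24*c^2 - 3.88*c + 10.38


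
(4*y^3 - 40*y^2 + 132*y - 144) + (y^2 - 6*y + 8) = 4*y^3 - 39*y^2 + 126*y - 136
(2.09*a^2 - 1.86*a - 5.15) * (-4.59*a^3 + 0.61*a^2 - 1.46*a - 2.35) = -9.5931*a^5 + 9.8123*a^4 + 19.4525*a^3 - 5.3374*a^2 + 11.89*a + 12.1025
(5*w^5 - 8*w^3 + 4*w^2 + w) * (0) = 0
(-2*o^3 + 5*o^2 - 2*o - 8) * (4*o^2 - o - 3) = -8*o^5 + 22*o^4 - 7*o^3 - 45*o^2 + 14*o + 24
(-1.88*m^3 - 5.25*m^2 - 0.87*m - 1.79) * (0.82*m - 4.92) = -1.5416*m^4 + 4.9446*m^3 + 25.1166*m^2 + 2.8126*m + 8.8068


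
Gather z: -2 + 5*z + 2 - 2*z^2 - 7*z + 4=-2*z^2 - 2*z + 4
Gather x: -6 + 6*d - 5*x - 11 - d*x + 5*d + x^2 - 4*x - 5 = 11*d + x^2 + x*(-d - 9) - 22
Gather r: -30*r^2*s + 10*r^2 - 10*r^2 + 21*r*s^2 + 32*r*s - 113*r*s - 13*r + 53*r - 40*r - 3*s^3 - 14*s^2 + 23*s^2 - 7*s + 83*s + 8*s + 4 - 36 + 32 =-30*r^2*s + r*(21*s^2 - 81*s) - 3*s^3 + 9*s^2 + 84*s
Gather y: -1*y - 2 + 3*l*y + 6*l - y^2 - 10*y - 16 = 6*l - y^2 + y*(3*l - 11) - 18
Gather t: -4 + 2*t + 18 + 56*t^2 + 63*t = 56*t^2 + 65*t + 14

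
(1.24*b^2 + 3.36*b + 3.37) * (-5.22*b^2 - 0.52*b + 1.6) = -6.4728*b^4 - 18.184*b^3 - 17.3546*b^2 + 3.6236*b + 5.392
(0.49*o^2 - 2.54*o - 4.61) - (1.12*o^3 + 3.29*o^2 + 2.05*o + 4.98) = -1.12*o^3 - 2.8*o^2 - 4.59*o - 9.59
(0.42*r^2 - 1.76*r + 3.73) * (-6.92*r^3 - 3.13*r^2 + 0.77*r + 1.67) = -2.9064*r^5 + 10.8646*r^4 - 19.9794*r^3 - 12.3287*r^2 - 0.0670999999999999*r + 6.2291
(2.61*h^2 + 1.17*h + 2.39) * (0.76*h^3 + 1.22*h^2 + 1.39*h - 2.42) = 1.9836*h^5 + 4.0734*h^4 + 6.8717*h^3 - 1.7741*h^2 + 0.4907*h - 5.7838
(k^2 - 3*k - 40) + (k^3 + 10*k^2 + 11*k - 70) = k^3 + 11*k^2 + 8*k - 110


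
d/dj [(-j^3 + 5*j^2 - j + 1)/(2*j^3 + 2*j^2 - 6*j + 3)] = (-12*j^4 + 16*j^3 - 43*j^2 + 26*j + 3)/(4*j^6 + 8*j^5 - 20*j^4 - 12*j^3 + 48*j^2 - 36*j + 9)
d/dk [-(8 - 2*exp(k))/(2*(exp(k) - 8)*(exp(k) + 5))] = (-exp(2*k) + 8*exp(k) - 52)*exp(k)/(exp(4*k) - 6*exp(3*k) - 71*exp(2*k) + 240*exp(k) + 1600)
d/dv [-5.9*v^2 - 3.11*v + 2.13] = -11.8*v - 3.11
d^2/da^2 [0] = 0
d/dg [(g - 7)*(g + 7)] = 2*g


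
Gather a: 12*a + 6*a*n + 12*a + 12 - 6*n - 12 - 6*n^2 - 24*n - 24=a*(6*n + 24) - 6*n^2 - 30*n - 24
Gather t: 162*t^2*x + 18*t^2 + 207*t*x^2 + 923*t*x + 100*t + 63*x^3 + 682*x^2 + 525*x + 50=t^2*(162*x + 18) + t*(207*x^2 + 923*x + 100) + 63*x^3 + 682*x^2 + 525*x + 50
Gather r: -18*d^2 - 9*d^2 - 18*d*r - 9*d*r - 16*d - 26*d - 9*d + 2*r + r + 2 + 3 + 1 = -27*d^2 - 51*d + r*(3 - 27*d) + 6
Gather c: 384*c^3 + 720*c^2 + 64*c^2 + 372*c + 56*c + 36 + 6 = 384*c^3 + 784*c^2 + 428*c + 42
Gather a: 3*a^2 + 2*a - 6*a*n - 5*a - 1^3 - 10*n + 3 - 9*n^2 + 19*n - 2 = 3*a^2 + a*(-6*n - 3) - 9*n^2 + 9*n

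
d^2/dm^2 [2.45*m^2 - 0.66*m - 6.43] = 4.90000000000000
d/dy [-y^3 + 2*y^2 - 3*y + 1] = -3*y^2 + 4*y - 3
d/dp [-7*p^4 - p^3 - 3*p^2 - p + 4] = -28*p^3 - 3*p^2 - 6*p - 1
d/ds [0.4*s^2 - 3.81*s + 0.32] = 0.8*s - 3.81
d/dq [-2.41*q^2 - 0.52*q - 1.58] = -4.82*q - 0.52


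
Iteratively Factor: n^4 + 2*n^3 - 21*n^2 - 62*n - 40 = (n - 5)*(n^3 + 7*n^2 + 14*n + 8) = (n - 5)*(n + 1)*(n^2 + 6*n + 8) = (n - 5)*(n + 1)*(n + 2)*(n + 4)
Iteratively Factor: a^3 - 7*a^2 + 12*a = (a - 3)*(a^2 - 4*a) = a*(a - 3)*(a - 4)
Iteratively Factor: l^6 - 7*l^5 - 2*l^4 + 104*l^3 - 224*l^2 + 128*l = (l - 2)*(l^5 - 5*l^4 - 12*l^3 + 80*l^2 - 64*l) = l*(l - 2)*(l^4 - 5*l^3 - 12*l^2 + 80*l - 64) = l*(l - 2)*(l + 4)*(l^3 - 9*l^2 + 24*l - 16) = l*(l - 4)*(l - 2)*(l + 4)*(l^2 - 5*l + 4) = l*(l - 4)*(l - 2)*(l - 1)*(l + 4)*(l - 4)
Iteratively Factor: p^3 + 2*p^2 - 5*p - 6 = (p + 3)*(p^2 - p - 2) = (p + 1)*(p + 3)*(p - 2)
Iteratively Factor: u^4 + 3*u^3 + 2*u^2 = (u + 1)*(u^3 + 2*u^2) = (u + 1)*(u + 2)*(u^2) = u*(u + 1)*(u + 2)*(u)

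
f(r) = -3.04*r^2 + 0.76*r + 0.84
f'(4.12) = -24.29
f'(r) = 0.76 - 6.08*r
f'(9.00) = -53.96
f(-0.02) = 0.82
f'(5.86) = -34.87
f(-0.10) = 0.73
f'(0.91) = -4.77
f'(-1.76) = 11.46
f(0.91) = -0.99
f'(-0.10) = 1.37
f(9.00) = -238.56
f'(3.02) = -17.60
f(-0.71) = -1.23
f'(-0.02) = 0.88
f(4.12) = -47.63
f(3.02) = -24.59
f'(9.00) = -53.96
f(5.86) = -99.10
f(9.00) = -238.56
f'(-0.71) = 5.08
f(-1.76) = -9.91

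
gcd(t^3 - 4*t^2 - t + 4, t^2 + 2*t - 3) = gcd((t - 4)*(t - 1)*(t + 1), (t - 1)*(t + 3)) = t - 1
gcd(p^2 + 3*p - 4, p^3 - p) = p - 1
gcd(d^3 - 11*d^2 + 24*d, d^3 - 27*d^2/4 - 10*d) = d^2 - 8*d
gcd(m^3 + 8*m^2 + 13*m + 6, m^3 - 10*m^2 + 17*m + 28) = m + 1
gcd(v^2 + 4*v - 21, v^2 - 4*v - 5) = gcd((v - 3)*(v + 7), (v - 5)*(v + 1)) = 1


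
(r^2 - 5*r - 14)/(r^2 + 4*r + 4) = (r - 7)/(r + 2)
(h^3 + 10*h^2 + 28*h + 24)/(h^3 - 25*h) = (h^3 + 10*h^2 + 28*h + 24)/(h*(h^2 - 25))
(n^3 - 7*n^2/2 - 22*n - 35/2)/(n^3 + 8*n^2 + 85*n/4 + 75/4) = 2*(n^2 - 6*n - 7)/(2*n^2 + 11*n + 15)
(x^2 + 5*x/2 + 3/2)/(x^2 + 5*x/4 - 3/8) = 4*(x + 1)/(4*x - 1)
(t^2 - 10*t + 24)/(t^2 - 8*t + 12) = (t - 4)/(t - 2)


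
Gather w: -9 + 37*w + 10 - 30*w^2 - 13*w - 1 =-30*w^2 + 24*w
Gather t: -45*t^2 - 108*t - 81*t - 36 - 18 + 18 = -45*t^2 - 189*t - 36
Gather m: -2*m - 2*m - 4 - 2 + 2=-4*m - 4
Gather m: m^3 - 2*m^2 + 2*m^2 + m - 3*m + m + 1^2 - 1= m^3 - m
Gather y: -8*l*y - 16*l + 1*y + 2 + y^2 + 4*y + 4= -16*l + y^2 + y*(5 - 8*l) + 6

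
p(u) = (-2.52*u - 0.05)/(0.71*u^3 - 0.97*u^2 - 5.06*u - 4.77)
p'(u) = (-2.52*u - 0.05)*(-2.13*u^2 + 1.94*u + 5.06)/(0.71*u^3 - 0.97*u^2 - 5.06*u - 4.77)^2 - 2.52/(0.71*u^3 - 0.97*u^2 - 5.06*u - 4.77)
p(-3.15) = -0.38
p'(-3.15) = -0.29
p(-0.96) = -1.65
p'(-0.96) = 3.18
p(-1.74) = -1.64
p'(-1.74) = -2.00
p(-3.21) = -0.37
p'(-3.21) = -0.27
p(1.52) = 0.32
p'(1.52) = 0.13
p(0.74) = 0.22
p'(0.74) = 0.15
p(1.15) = 0.27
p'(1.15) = 0.12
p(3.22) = 1.10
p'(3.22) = 1.94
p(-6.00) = -0.09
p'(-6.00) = -0.03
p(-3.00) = -0.43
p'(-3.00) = -0.35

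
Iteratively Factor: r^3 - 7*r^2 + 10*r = (r - 2)*(r^2 - 5*r) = r*(r - 2)*(r - 5)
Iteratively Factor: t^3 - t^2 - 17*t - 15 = (t + 1)*(t^2 - 2*t - 15) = (t - 5)*(t + 1)*(t + 3)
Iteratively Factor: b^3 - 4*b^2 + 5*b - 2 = (b - 2)*(b^2 - 2*b + 1) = (b - 2)*(b - 1)*(b - 1)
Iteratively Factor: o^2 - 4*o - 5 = (o - 5)*(o + 1)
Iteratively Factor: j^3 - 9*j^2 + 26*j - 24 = (j - 2)*(j^2 - 7*j + 12) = (j - 3)*(j - 2)*(j - 4)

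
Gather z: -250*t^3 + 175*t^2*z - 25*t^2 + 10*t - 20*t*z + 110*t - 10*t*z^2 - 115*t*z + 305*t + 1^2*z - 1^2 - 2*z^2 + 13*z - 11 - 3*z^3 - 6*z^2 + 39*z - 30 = -250*t^3 - 25*t^2 + 425*t - 3*z^3 + z^2*(-10*t - 8) + z*(175*t^2 - 135*t + 53) - 42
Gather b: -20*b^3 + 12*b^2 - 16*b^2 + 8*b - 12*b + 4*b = -20*b^3 - 4*b^2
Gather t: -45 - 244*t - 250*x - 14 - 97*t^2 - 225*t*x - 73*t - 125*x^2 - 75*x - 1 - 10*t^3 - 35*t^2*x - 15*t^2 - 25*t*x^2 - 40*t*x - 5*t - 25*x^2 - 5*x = -10*t^3 + t^2*(-35*x - 112) + t*(-25*x^2 - 265*x - 322) - 150*x^2 - 330*x - 60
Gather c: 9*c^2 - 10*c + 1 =9*c^2 - 10*c + 1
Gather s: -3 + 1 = -2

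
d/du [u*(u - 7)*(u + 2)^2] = 4*u^3 - 9*u^2 - 48*u - 28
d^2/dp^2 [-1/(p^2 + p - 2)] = 2*(p^2 + p - (2*p + 1)^2 - 2)/(p^2 + p - 2)^3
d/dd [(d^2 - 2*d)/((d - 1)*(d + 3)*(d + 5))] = (-d^4 + 4*d^3 + 21*d^2 - 30*d + 30)/(d^6 + 14*d^5 + 63*d^4 + 68*d^3 - 161*d^2 - 210*d + 225)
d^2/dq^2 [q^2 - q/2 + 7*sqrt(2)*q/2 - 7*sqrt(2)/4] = 2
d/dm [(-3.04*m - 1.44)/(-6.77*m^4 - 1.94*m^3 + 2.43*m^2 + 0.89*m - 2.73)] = (-61.7424*m^4 - 50.7904*m^3 - 0.9936*m^2 + 6.9984*m + 9.5808)/(45.8329*m^8 + 26.2676*m^7 - 29.1386*m^6 - 21.479*m^5 + 39.4159*m^4 + 14.9178*m^3 - 12.4757*m^2 - 4.8594*m + 7.4529)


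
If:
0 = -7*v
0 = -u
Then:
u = 0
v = 0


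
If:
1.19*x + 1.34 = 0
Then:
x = -1.13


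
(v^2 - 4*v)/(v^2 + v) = (v - 4)/(v + 1)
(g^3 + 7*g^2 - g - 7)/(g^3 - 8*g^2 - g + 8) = (g + 7)/(g - 8)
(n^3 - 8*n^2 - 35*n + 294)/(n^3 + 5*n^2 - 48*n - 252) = (n - 7)/(n + 6)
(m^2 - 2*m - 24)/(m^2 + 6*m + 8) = (m - 6)/(m + 2)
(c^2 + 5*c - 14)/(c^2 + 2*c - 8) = (c + 7)/(c + 4)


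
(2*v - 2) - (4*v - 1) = -2*v - 1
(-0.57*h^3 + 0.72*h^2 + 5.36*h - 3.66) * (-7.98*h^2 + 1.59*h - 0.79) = 4.5486*h^5 - 6.6519*h^4 - 41.1777*h^3 + 37.1604*h^2 - 10.0538*h + 2.8914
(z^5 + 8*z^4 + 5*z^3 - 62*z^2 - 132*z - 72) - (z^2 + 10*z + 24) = z^5 + 8*z^4 + 5*z^3 - 63*z^2 - 142*z - 96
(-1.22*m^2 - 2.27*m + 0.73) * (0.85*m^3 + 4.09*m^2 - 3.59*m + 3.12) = -1.037*m^5 - 6.9193*m^4 - 4.284*m^3 + 7.3286*m^2 - 9.7031*m + 2.2776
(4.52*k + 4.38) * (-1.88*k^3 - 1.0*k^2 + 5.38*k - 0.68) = -8.4976*k^4 - 12.7544*k^3 + 19.9376*k^2 + 20.4908*k - 2.9784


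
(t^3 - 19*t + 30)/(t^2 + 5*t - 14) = (t^2 + 2*t - 15)/(t + 7)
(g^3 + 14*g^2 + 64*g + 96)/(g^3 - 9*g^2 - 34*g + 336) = (g^2 + 8*g + 16)/(g^2 - 15*g + 56)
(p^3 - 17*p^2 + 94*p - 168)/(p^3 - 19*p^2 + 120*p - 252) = (p - 4)/(p - 6)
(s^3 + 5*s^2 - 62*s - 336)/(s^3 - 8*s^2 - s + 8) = (s^2 + 13*s + 42)/(s^2 - 1)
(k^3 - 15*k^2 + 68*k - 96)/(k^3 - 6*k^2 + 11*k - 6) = (k^2 - 12*k + 32)/(k^2 - 3*k + 2)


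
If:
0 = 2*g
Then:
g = 0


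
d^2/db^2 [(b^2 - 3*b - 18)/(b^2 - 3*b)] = 108*(-b^2 + 3*b - 3)/(b^3*(b^3 - 9*b^2 + 27*b - 27))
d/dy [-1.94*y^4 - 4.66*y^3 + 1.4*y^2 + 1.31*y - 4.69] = -7.76*y^3 - 13.98*y^2 + 2.8*y + 1.31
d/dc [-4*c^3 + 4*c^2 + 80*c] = -12*c^2 + 8*c + 80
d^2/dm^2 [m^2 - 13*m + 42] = 2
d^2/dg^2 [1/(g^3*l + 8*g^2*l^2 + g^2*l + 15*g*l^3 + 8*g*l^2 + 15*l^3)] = 2*(-(3*g + 8*l + 1)*(g^3 + 8*g^2*l + g^2 + 15*g*l^2 + 8*g*l + 15*l^2) + (3*g^2 + 16*g*l + 2*g + 15*l^2 + 8*l)^2)/(l*(g^3 + 8*g^2*l + g^2 + 15*g*l^2 + 8*g*l + 15*l^2)^3)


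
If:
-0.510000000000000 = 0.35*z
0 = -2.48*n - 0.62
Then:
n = -0.25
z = -1.46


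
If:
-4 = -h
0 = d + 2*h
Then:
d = -8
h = 4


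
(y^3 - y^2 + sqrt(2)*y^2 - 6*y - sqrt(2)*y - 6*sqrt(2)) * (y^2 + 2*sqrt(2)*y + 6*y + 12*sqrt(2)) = y^5 + 3*sqrt(2)*y^4 + 5*y^4 - 8*y^3 + 15*sqrt(2)*y^3 - 36*sqrt(2)*y^2 - 16*y^2 - 108*sqrt(2)*y - 48*y - 144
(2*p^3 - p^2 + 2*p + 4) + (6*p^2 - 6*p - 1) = 2*p^3 + 5*p^2 - 4*p + 3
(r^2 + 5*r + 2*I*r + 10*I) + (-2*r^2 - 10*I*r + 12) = -r^2 + 5*r - 8*I*r + 12 + 10*I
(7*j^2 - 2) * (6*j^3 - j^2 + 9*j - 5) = 42*j^5 - 7*j^4 + 51*j^3 - 33*j^2 - 18*j + 10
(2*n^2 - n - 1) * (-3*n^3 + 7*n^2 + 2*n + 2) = -6*n^5 + 17*n^4 - 5*n^2 - 4*n - 2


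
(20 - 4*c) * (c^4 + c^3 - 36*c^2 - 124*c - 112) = -4*c^5 + 16*c^4 + 164*c^3 - 224*c^2 - 2032*c - 2240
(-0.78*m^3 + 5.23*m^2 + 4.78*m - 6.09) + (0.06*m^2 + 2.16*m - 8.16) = -0.78*m^3 + 5.29*m^2 + 6.94*m - 14.25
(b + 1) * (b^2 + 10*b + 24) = b^3 + 11*b^2 + 34*b + 24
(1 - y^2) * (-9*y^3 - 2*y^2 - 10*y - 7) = 9*y^5 + 2*y^4 + y^3 + 5*y^2 - 10*y - 7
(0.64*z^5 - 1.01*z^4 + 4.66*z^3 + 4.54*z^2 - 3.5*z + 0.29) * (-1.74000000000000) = -1.1136*z^5 + 1.7574*z^4 - 8.1084*z^3 - 7.8996*z^2 + 6.09*z - 0.5046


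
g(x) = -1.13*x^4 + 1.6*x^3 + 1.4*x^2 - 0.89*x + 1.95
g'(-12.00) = 8467.27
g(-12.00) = -25982.25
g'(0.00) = -0.89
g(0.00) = 1.95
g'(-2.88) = 138.83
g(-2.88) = -99.84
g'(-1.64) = 27.37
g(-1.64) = -8.06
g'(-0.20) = -1.22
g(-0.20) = 2.17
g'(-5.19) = 745.76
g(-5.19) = -999.27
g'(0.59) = 1.50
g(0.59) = 2.10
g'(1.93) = -10.10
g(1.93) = 1.27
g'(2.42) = -30.06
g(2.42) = -8.08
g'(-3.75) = 294.47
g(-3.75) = -282.86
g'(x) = -4.52*x^3 + 4.8*x^2 + 2.8*x - 0.89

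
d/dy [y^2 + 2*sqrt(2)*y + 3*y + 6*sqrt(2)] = 2*y + 2*sqrt(2) + 3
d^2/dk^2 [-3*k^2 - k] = -6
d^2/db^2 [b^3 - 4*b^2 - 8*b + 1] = 6*b - 8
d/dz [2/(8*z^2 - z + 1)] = 2*(1 - 16*z)/(8*z^2 - z + 1)^2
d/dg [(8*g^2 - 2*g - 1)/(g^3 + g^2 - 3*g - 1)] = (-8*g^4 + 4*g^3 - 19*g^2 - 14*g - 1)/(g^6 + 2*g^5 - 5*g^4 - 8*g^3 + 7*g^2 + 6*g + 1)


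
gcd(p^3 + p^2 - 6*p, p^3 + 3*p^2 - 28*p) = p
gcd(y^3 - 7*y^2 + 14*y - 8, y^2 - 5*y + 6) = y - 2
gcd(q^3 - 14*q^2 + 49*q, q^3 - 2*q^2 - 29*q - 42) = q - 7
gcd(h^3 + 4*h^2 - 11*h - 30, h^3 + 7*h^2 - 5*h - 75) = h^2 + 2*h - 15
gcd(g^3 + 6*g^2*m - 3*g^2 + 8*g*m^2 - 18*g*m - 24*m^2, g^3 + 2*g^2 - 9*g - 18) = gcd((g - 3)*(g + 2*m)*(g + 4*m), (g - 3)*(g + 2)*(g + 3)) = g - 3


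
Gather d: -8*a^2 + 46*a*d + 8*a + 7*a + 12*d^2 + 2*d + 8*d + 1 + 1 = -8*a^2 + 15*a + 12*d^2 + d*(46*a + 10) + 2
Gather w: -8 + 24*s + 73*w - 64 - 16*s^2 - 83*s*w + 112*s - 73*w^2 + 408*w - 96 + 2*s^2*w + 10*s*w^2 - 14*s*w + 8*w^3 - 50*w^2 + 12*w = -16*s^2 + 136*s + 8*w^3 + w^2*(10*s - 123) + w*(2*s^2 - 97*s + 493) - 168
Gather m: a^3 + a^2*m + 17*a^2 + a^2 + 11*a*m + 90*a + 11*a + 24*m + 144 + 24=a^3 + 18*a^2 + 101*a + m*(a^2 + 11*a + 24) + 168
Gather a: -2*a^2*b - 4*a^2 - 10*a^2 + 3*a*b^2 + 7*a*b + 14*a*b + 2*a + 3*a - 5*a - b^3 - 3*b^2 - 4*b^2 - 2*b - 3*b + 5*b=a^2*(-2*b - 14) + a*(3*b^2 + 21*b) - b^3 - 7*b^2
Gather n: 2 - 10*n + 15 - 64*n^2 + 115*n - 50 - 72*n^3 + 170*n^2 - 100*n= -72*n^3 + 106*n^2 + 5*n - 33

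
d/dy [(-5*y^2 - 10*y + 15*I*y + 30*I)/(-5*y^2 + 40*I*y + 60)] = (-y^2*(2 + 5*I) + 12*y*(-2 + I) + 24 + 36*I)/(y^4 - 16*I*y^3 - 88*y^2 + 192*I*y + 144)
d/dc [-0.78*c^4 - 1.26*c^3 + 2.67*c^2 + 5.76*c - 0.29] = -3.12*c^3 - 3.78*c^2 + 5.34*c + 5.76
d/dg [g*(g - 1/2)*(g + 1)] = 3*g^2 + g - 1/2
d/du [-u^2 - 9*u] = -2*u - 9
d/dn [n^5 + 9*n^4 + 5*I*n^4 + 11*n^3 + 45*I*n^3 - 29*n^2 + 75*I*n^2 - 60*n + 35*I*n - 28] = 5*n^4 + n^3*(36 + 20*I) + n^2*(33 + 135*I) + n*(-58 + 150*I) - 60 + 35*I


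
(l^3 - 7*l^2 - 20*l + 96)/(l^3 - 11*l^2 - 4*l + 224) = (l - 3)/(l - 7)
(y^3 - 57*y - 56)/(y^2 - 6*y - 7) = (y^2 - y - 56)/(y - 7)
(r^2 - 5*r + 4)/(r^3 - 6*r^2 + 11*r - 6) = (r - 4)/(r^2 - 5*r + 6)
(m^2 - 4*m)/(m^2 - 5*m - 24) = m*(4 - m)/(-m^2 + 5*m + 24)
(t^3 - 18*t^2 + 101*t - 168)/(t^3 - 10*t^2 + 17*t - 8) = (t^2 - 10*t + 21)/(t^2 - 2*t + 1)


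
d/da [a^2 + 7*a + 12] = 2*a + 7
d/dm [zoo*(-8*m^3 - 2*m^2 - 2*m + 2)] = zoo*(m^2 + m + 1)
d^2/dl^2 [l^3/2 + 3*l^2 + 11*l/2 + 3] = 3*l + 6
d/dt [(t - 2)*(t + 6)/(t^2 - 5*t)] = 3*(-3*t^2 + 8*t - 20)/(t^2*(t^2 - 10*t + 25))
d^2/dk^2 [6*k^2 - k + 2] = 12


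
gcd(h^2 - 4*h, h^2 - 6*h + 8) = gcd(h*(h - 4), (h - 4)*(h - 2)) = h - 4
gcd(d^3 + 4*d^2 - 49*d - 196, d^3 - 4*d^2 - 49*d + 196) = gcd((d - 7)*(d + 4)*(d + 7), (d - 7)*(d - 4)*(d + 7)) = d^2 - 49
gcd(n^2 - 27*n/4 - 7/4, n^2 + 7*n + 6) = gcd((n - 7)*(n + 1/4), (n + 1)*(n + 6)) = 1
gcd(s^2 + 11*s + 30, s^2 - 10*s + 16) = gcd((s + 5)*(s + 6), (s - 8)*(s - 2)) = 1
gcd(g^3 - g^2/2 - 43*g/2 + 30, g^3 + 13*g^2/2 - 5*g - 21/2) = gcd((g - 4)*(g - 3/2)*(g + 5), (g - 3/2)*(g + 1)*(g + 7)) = g - 3/2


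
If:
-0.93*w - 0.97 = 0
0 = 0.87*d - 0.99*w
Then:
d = -1.19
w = -1.04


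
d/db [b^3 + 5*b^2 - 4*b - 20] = 3*b^2 + 10*b - 4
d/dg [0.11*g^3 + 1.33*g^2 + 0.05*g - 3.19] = 0.33*g^2 + 2.66*g + 0.05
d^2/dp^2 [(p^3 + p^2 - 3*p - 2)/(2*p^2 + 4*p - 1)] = 2*(-2*p^3 - 30*p^2 - 63*p - 47)/(8*p^6 + 48*p^5 + 84*p^4 + 16*p^3 - 42*p^2 + 12*p - 1)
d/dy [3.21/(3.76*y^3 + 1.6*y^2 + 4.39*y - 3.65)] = (-36.2088*y^2 - 10.272*y - 14.0919)/(3.76*y^3 + 1.6*y^2 + 4.39*y - 3.65)^2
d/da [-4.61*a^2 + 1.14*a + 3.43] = 1.14 - 9.22*a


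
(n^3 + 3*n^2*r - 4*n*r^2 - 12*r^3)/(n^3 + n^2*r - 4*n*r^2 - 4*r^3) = (n + 3*r)/(n + r)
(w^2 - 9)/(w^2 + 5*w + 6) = (w - 3)/(w + 2)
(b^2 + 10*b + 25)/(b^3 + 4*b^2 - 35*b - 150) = 1/(b - 6)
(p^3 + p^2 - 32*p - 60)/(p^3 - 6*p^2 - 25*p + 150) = (p + 2)/(p - 5)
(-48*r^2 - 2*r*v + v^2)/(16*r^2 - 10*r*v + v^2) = (-6*r - v)/(2*r - v)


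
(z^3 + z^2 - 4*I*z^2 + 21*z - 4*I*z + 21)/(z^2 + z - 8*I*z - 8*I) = (z^2 - 4*I*z + 21)/(z - 8*I)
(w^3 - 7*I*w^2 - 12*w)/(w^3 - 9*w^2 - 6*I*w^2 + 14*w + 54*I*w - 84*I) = (w^3 - 7*I*w^2 - 12*w)/(w^3 + w^2*(-9 - 6*I) + w*(14 + 54*I) - 84*I)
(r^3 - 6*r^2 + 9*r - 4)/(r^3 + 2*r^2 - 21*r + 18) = (r^2 - 5*r + 4)/(r^2 + 3*r - 18)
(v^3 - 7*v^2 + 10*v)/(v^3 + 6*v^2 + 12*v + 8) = v*(v^2 - 7*v + 10)/(v^3 + 6*v^2 + 12*v + 8)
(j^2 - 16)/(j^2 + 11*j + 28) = (j - 4)/(j + 7)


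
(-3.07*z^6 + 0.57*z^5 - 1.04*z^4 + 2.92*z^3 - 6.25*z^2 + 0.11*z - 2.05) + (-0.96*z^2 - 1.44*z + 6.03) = -3.07*z^6 + 0.57*z^5 - 1.04*z^4 + 2.92*z^3 - 7.21*z^2 - 1.33*z + 3.98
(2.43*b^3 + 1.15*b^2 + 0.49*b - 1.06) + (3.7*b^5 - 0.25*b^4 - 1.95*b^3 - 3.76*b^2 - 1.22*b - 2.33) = 3.7*b^5 - 0.25*b^4 + 0.48*b^3 - 2.61*b^2 - 0.73*b - 3.39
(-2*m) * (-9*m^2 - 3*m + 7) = 18*m^3 + 6*m^2 - 14*m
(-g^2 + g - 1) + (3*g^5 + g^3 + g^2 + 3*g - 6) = 3*g^5 + g^3 + 4*g - 7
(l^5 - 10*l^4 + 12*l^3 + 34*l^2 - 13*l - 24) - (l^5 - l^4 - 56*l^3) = -9*l^4 + 68*l^3 + 34*l^2 - 13*l - 24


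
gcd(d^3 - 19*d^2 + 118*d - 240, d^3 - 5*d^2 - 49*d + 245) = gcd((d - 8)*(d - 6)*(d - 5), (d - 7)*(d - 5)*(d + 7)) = d - 5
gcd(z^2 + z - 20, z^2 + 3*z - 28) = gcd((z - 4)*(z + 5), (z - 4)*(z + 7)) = z - 4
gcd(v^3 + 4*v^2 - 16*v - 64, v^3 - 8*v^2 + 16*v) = v - 4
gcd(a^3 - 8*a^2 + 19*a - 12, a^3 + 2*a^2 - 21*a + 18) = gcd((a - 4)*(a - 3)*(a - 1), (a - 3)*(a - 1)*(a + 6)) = a^2 - 4*a + 3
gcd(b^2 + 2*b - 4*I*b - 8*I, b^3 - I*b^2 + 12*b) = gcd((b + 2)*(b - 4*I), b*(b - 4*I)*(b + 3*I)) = b - 4*I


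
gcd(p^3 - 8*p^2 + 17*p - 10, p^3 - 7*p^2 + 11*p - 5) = p^2 - 6*p + 5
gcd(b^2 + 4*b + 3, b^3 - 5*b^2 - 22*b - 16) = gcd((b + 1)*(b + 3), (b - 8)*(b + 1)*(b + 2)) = b + 1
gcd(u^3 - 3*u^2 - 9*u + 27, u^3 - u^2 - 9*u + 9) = u^2 - 9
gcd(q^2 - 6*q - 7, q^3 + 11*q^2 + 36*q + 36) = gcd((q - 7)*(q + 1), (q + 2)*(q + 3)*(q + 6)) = 1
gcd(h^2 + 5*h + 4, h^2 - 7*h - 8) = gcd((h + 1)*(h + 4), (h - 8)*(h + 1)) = h + 1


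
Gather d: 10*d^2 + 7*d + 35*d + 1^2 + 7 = 10*d^2 + 42*d + 8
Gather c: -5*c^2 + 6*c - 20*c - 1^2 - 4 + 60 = -5*c^2 - 14*c + 55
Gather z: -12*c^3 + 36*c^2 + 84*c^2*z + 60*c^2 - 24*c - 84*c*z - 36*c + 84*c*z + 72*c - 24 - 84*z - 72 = -12*c^3 + 96*c^2 + 12*c + z*(84*c^2 - 84) - 96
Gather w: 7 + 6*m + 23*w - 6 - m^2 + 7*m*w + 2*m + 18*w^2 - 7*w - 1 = -m^2 + 8*m + 18*w^2 + w*(7*m + 16)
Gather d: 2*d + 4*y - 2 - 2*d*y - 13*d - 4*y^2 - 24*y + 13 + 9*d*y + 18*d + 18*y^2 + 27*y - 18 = d*(7*y + 7) + 14*y^2 + 7*y - 7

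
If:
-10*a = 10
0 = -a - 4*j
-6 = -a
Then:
No Solution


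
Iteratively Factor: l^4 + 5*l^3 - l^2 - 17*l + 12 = (l + 3)*(l^3 + 2*l^2 - 7*l + 4) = (l - 1)*(l + 3)*(l^2 + 3*l - 4) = (l - 1)*(l + 3)*(l + 4)*(l - 1)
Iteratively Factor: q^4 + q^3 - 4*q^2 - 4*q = (q)*(q^3 + q^2 - 4*q - 4) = q*(q + 1)*(q^2 - 4) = q*(q - 2)*(q + 1)*(q + 2)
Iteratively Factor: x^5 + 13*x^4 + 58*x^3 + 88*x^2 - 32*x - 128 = (x + 2)*(x^4 + 11*x^3 + 36*x^2 + 16*x - 64) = (x + 2)*(x + 4)*(x^3 + 7*x^2 + 8*x - 16) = (x + 2)*(x + 4)^2*(x^2 + 3*x - 4) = (x + 2)*(x + 4)^3*(x - 1)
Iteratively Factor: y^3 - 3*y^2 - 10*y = (y)*(y^2 - 3*y - 10) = y*(y - 5)*(y + 2)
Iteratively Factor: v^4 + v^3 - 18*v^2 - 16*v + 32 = (v + 2)*(v^3 - v^2 - 16*v + 16) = (v - 4)*(v + 2)*(v^2 + 3*v - 4) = (v - 4)*(v + 2)*(v + 4)*(v - 1)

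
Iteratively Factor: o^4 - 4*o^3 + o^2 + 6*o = (o - 3)*(o^3 - o^2 - 2*o) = (o - 3)*(o - 2)*(o^2 + o) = (o - 3)*(o - 2)*(o + 1)*(o)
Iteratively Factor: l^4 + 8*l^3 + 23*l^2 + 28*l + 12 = (l + 3)*(l^3 + 5*l^2 + 8*l + 4) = (l + 2)*(l + 3)*(l^2 + 3*l + 2) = (l + 1)*(l + 2)*(l + 3)*(l + 2)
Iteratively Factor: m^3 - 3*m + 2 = (m + 2)*(m^2 - 2*m + 1) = (m - 1)*(m + 2)*(m - 1)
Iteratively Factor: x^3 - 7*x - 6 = (x + 1)*(x^2 - x - 6) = (x - 3)*(x + 1)*(x + 2)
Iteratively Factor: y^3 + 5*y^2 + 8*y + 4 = (y + 1)*(y^2 + 4*y + 4) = (y + 1)*(y + 2)*(y + 2)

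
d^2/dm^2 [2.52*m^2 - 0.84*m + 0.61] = 5.04000000000000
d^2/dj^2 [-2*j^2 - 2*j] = -4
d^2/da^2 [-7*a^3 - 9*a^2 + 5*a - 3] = -42*a - 18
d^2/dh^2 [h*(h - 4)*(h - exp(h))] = -h^2*exp(h) + 6*h + 6*exp(h) - 8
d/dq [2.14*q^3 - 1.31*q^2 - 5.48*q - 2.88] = 6.42*q^2 - 2.62*q - 5.48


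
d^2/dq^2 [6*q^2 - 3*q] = 12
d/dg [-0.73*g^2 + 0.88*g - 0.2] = 0.88 - 1.46*g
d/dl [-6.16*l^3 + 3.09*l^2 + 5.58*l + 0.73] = -18.48*l^2 + 6.18*l + 5.58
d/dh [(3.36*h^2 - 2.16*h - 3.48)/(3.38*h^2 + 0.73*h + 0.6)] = (9.7536*h^2 + 27.5568*h + 1.2444)/(11.4244*h^4 + 4.9348*h^3 + 4.5889*h^2 + 0.876*h + 0.36)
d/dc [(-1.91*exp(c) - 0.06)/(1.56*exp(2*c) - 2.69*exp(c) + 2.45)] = (2.9796*exp(2*c) + 0.1872*exp(c) - 4.8409)*exp(c)/(2.4336*exp(4*c) - 8.3928*exp(3*c) + 14.8801*exp(2*c) - 13.181*exp(c) + 6.0025)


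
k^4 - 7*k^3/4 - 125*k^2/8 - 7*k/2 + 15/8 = (k - 5)*(k - 1/4)*(k + 1/2)*(k + 3)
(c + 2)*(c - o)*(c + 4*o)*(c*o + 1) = c^4*o + 3*c^3*o^2 + 2*c^3*o + c^3 - 4*c^2*o^3 + 6*c^2*o^2 + 3*c^2*o + 2*c^2 - 8*c*o^3 - 4*c*o^2 + 6*c*o - 8*o^2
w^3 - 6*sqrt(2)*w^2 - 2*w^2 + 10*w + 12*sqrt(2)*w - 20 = (w - 2)*(w - 5*sqrt(2))*(w - sqrt(2))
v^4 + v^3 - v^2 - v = v*(v - 1)*(v + 1)^2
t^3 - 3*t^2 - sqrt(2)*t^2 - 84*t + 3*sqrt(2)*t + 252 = (t - 3)*(t - 7*sqrt(2))*(t + 6*sqrt(2))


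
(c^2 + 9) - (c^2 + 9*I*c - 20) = -9*I*c + 29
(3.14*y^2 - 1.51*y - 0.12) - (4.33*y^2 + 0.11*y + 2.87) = -1.19*y^2 - 1.62*y - 2.99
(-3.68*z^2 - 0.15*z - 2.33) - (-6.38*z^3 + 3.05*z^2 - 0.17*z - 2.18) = 6.38*z^3 - 6.73*z^2 + 0.02*z - 0.15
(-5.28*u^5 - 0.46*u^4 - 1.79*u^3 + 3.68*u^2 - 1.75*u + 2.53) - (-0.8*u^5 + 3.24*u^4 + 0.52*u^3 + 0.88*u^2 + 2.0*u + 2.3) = -4.48*u^5 - 3.7*u^4 - 2.31*u^3 + 2.8*u^2 - 3.75*u + 0.23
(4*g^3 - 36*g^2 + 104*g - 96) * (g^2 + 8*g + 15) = 4*g^5 - 4*g^4 - 124*g^3 + 196*g^2 + 792*g - 1440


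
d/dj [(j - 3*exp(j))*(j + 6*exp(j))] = 3*j*exp(j) + 2*j - 36*exp(2*j) + 3*exp(j)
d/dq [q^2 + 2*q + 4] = 2*q + 2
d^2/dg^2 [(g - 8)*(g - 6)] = 2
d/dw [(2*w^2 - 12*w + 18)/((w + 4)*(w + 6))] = 4*(8*w^2 + 15*w - 117)/(w^4 + 20*w^3 + 148*w^2 + 480*w + 576)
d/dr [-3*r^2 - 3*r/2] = -6*r - 3/2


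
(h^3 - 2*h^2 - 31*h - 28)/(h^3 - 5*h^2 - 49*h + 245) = (h^2 + 5*h + 4)/(h^2 + 2*h - 35)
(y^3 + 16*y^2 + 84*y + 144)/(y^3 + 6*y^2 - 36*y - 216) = (y + 4)/(y - 6)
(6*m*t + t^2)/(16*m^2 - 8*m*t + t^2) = t*(6*m + t)/(16*m^2 - 8*m*t + t^2)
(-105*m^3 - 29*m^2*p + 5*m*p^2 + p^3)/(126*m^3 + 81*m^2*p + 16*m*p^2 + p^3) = (-5*m + p)/(6*m + p)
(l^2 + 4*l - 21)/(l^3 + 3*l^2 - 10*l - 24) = (l + 7)/(l^2 + 6*l + 8)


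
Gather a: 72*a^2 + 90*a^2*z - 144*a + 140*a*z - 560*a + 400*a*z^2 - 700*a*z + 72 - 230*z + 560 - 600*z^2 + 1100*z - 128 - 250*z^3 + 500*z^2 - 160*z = a^2*(90*z + 72) + a*(400*z^2 - 560*z - 704) - 250*z^3 - 100*z^2 + 710*z + 504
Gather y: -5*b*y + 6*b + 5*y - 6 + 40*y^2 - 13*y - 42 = 6*b + 40*y^2 + y*(-5*b - 8) - 48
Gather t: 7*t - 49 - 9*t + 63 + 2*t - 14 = 0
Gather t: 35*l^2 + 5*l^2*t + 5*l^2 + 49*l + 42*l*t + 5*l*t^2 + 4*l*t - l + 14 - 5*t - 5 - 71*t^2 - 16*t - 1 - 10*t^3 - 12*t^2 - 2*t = 40*l^2 + 48*l - 10*t^3 + t^2*(5*l - 83) + t*(5*l^2 + 46*l - 23) + 8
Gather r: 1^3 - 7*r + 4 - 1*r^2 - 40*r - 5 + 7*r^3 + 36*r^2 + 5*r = 7*r^3 + 35*r^2 - 42*r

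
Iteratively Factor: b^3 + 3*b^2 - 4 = (b - 1)*(b^2 + 4*b + 4) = (b - 1)*(b + 2)*(b + 2)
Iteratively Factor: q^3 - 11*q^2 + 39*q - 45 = (q - 5)*(q^2 - 6*q + 9) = (q - 5)*(q - 3)*(q - 3)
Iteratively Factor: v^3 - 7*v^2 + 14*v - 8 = (v - 2)*(v^2 - 5*v + 4) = (v - 4)*(v - 2)*(v - 1)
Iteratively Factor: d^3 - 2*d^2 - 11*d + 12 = (d - 1)*(d^2 - d - 12) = (d - 4)*(d - 1)*(d + 3)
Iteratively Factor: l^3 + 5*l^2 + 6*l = (l + 2)*(l^2 + 3*l) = (l + 2)*(l + 3)*(l)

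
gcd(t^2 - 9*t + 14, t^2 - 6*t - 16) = 1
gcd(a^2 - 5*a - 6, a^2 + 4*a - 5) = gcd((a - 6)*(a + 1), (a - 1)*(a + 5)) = 1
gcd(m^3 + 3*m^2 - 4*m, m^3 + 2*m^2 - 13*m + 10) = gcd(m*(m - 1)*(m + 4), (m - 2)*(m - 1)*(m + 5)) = m - 1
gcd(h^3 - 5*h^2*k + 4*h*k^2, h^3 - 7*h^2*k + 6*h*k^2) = h^2 - h*k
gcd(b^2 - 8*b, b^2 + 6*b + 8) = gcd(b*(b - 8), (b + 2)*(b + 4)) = 1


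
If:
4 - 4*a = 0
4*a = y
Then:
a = 1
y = 4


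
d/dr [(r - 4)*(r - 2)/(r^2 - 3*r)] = (3*r^2 - 16*r + 24)/(r^2*(r^2 - 6*r + 9))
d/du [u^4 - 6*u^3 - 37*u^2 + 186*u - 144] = 4*u^3 - 18*u^2 - 74*u + 186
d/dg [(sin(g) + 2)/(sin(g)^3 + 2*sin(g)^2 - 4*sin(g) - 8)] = -sin(2*g)/((sin(g) - 2)^2*(sin(g) + 2)^2)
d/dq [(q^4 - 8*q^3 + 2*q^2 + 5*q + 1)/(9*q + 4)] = (27*q^4 - 128*q^3 - 78*q^2 + 16*q + 11)/(81*q^2 + 72*q + 16)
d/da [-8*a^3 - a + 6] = -24*a^2 - 1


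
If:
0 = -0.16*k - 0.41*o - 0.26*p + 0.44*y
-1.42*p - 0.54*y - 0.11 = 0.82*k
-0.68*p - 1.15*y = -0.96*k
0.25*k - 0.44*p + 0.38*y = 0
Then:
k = -0.05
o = 0.03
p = -0.04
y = -0.02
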